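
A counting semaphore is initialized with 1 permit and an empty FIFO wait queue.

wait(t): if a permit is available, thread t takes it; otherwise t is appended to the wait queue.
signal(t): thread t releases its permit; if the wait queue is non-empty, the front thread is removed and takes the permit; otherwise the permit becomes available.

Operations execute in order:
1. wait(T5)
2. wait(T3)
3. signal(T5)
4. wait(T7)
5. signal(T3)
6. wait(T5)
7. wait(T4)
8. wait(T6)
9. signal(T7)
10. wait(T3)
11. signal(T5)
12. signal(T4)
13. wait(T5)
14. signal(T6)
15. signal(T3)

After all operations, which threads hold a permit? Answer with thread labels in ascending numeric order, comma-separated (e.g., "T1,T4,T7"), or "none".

Step 1: wait(T5) -> count=0 queue=[] holders={T5}
Step 2: wait(T3) -> count=0 queue=[T3] holders={T5}
Step 3: signal(T5) -> count=0 queue=[] holders={T3}
Step 4: wait(T7) -> count=0 queue=[T7] holders={T3}
Step 5: signal(T3) -> count=0 queue=[] holders={T7}
Step 6: wait(T5) -> count=0 queue=[T5] holders={T7}
Step 7: wait(T4) -> count=0 queue=[T5,T4] holders={T7}
Step 8: wait(T6) -> count=0 queue=[T5,T4,T6] holders={T7}
Step 9: signal(T7) -> count=0 queue=[T4,T6] holders={T5}
Step 10: wait(T3) -> count=0 queue=[T4,T6,T3] holders={T5}
Step 11: signal(T5) -> count=0 queue=[T6,T3] holders={T4}
Step 12: signal(T4) -> count=0 queue=[T3] holders={T6}
Step 13: wait(T5) -> count=0 queue=[T3,T5] holders={T6}
Step 14: signal(T6) -> count=0 queue=[T5] holders={T3}
Step 15: signal(T3) -> count=0 queue=[] holders={T5}
Final holders: T5

Answer: T5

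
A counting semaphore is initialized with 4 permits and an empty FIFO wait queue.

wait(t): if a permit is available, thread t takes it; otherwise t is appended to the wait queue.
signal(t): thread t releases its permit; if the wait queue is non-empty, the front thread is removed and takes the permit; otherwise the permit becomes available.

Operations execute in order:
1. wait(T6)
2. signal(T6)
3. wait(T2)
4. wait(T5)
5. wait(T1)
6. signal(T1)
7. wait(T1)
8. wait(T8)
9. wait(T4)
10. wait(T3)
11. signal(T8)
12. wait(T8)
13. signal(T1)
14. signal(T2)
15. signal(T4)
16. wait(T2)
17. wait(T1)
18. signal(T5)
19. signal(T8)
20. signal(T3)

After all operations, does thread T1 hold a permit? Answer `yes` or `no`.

Answer: yes

Derivation:
Step 1: wait(T6) -> count=3 queue=[] holders={T6}
Step 2: signal(T6) -> count=4 queue=[] holders={none}
Step 3: wait(T2) -> count=3 queue=[] holders={T2}
Step 4: wait(T5) -> count=2 queue=[] holders={T2,T5}
Step 5: wait(T1) -> count=1 queue=[] holders={T1,T2,T5}
Step 6: signal(T1) -> count=2 queue=[] holders={T2,T5}
Step 7: wait(T1) -> count=1 queue=[] holders={T1,T2,T5}
Step 8: wait(T8) -> count=0 queue=[] holders={T1,T2,T5,T8}
Step 9: wait(T4) -> count=0 queue=[T4] holders={T1,T2,T5,T8}
Step 10: wait(T3) -> count=0 queue=[T4,T3] holders={T1,T2,T5,T8}
Step 11: signal(T8) -> count=0 queue=[T3] holders={T1,T2,T4,T5}
Step 12: wait(T8) -> count=0 queue=[T3,T8] holders={T1,T2,T4,T5}
Step 13: signal(T1) -> count=0 queue=[T8] holders={T2,T3,T4,T5}
Step 14: signal(T2) -> count=0 queue=[] holders={T3,T4,T5,T8}
Step 15: signal(T4) -> count=1 queue=[] holders={T3,T5,T8}
Step 16: wait(T2) -> count=0 queue=[] holders={T2,T3,T5,T8}
Step 17: wait(T1) -> count=0 queue=[T1] holders={T2,T3,T5,T8}
Step 18: signal(T5) -> count=0 queue=[] holders={T1,T2,T3,T8}
Step 19: signal(T8) -> count=1 queue=[] holders={T1,T2,T3}
Step 20: signal(T3) -> count=2 queue=[] holders={T1,T2}
Final holders: {T1,T2} -> T1 in holders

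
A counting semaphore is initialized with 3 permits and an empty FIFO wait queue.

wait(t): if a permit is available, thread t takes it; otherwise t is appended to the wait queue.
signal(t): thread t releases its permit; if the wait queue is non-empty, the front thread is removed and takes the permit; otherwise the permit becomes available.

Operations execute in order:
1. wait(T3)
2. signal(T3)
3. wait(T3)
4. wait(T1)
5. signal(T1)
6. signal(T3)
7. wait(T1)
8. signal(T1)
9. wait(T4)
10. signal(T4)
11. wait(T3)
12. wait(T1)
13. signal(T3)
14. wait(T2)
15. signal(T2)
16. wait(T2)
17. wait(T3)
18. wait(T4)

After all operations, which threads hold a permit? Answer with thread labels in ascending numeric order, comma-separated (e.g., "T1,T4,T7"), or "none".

Step 1: wait(T3) -> count=2 queue=[] holders={T3}
Step 2: signal(T3) -> count=3 queue=[] holders={none}
Step 3: wait(T3) -> count=2 queue=[] holders={T3}
Step 4: wait(T1) -> count=1 queue=[] holders={T1,T3}
Step 5: signal(T1) -> count=2 queue=[] holders={T3}
Step 6: signal(T3) -> count=3 queue=[] holders={none}
Step 7: wait(T1) -> count=2 queue=[] holders={T1}
Step 8: signal(T1) -> count=3 queue=[] holders={none}
Step 9: wait(T4) -> count=2 queue=[] holders={T4}
Step 10: signal(T4) -> count=3 queue=[] holders={none}
Step 11: wait(T3) -> count=2 queue=[] holders={T3}
Step 12: wait(T1) -> count=1 queue=[] holders={T1,T3}
Step 13: signal(T3) -> count=2 queue=[] holders={T1}
Step 14: wait(T2) -> count=1 queue=[] holders={T1,T2}
Step 15: signal(T2) -> count=2 queue=[] holders={T1}
Step 16: wait(T2) -> count=1 queue=[] holders={T1,T2}
Step 17: wait(T3) -> count=0 queue=[] holders={T1,T2,T3}
Step 18: wait(T4) -> count=0 queue=[T4] holders={T1,T2,T3}
Final holders: T1,T2,T3

Answer: T1,T2,T3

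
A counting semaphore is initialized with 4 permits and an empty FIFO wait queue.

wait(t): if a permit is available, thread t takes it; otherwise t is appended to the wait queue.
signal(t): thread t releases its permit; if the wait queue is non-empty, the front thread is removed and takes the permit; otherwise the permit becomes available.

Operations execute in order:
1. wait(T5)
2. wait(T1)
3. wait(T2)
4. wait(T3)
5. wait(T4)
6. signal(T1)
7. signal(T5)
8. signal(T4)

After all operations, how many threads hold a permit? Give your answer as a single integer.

Step 1: wait(T5) -> count=3 queue=[] holders={T5}
Step 2: wait(T1) -> count=2 queue=[] holders={T1,T5}
Step 3: wait(T2) -> count=1 queue=[] holders={T1,T2,T5}
Step 4: wait(T3) -> count=0 queue=[] holders={T1,T2,T3,T5}
Step 5: wait(T4) -> count=0 queue=[T4] holders={T1,T2,T3,T5}
Step 6: signal(T1) -> count=0 queue=[] holders={T2,T3,T4,T5}
Step 7: signal(T5) -> count=1 queue=[] holders={T2,T3,T4}
Step 8: signal(T4) -> count=2 queue=[] holders={T2,T3}
Final holders: {T2,T3} -> 2 thread(s)

Answer: 2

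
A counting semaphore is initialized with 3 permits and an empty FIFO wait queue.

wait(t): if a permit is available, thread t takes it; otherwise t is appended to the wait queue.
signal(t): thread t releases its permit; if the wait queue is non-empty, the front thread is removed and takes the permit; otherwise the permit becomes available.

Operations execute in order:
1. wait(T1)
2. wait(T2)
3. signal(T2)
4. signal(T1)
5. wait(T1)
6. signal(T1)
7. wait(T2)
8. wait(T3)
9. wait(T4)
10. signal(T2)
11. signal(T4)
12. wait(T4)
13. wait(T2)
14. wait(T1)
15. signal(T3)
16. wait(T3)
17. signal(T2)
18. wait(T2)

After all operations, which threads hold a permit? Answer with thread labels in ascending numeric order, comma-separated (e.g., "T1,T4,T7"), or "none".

Step 1: wait(T1) -> count=2 queue=[] holders={T1}
Step 2: wait(T2) -> count=1 queue=[] holders={T1,T2}
Step 3: signal(T2) -> count=2 queue=[] holders={T1}
Step 4: signal(T1) -> count=3 queue=[] holders={none}
Step 5: wait(T1) -> count=2 queue=[] holders={T1}
Step 6: signal(T1) -> count=3 queue=[] holders={none}
Step 7: wait(T2) -> count=2 queue=[] holders={T2}
Step 8: wait(T3) -> count=1 queue=[] holders={T2,T3}
Step 9: wait(T4) -> count=0 queue=[] holders={T2,T3,T4}
Step 10: signal(T2) -> count=1 queue=[] holders={T3,T4}
Step 11: signal(T4) -> count=2 queue=[] holders={T3}
Step 12: wait(T4) -> count=1 queue=[] holders={T3,T4}
Step 13: wait(T2) -> count=0 queue=[] holders={T2,T3,T4}
Step 14: wait(T1) -> count=0 queue=[T1] holders={T2,T3,T4}
Step 15: signal(T3) -> count=0 queue=[] holders={T1,T2,T4}
Step 16: wait(T3) -> count=0 queue=[T3] holders={T1,T2,T4}
Step 17: signal(T2) -> count=0 queue=[] holders={T1,T3,T4}
Step 18: wait(T2) -> count=0 queue=[T2] holders={T1,T3,T4}
Final holders: T1,T3,T4

Answer: T1,T3,T4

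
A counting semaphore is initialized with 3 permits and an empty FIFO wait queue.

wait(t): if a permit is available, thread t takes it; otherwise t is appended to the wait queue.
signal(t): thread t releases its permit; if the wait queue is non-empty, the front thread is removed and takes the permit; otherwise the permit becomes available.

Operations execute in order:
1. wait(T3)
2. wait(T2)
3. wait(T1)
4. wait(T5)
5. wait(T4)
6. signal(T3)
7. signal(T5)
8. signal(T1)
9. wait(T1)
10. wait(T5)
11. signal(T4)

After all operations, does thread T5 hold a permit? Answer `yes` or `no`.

Step 1: wait(T3) -> count=2 queue=[] holders={T3}
Step 2: wait(T2) -> count=1 queue=[] holders={T2,T3}
Step 3: wait(T1) -> count=0 queue=[] holders={T1,T2,T3}
Step 4: wait(T5) -> count=0 queue=[T5] holders={T1,T2,T3}
Step 5: wait(T4) -> count=0 queue=[T5,T4] holders={T1,T2,T3}
Step 6: signal(T3) -> count=0 queue=[T4] holders={T1,T2,T5}
Step 7: signal(T5) -> count=0 queue=[] holders={T1,T2,T4}
Step 8: signal(T1) -> count=1 queue=[] holders={T2,T4}
Step 9: wait(T1) -> count=0 queue=[] holders={T1,T2,T4}
Step 10: wait(T5) -> count=0 queue=[T5] holders={T1,T2,T4}
Step 11: signal(T4) -> count=0 queue=[] holders={T1,T2,T5}
Final holders: {T1,T2,T5} -> T5 in holders

Answer: yes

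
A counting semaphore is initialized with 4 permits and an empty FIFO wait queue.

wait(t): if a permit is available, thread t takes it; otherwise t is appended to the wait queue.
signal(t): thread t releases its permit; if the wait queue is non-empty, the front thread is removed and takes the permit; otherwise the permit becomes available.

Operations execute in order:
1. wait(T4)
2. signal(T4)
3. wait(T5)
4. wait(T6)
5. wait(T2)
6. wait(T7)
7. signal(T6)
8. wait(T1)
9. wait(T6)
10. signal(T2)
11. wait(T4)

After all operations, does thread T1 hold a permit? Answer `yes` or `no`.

Step 1: wait(T4) -> count=3 queue=[] holders={T4}
Step 2: signal(T4) -> count=4 queue=[] holders={none}
Step 3: wait(T5) -> count=3 queue=[] holders={T5}
Step 4: wait(T6) -> count=2 queue=[] holders={T5,T6}
Step 5: wait(T2) -> count=1 queue=[] holders={T2,T5,T6}
Step 6: wait(T7) -> count=0 queue=[] holders={T2,T5,T6,T7}
Step 7: signal(T6) -> count=1 queue=[] holders={T2,T5,T7}
Step 8: wait(T1) -> count=0 queue=[] holders={T1,T2,T5,T7}
Step 9: wait(T6) -> count=0 queue=[T6] holders={T1,T2,T5,T7}
Step 10: signal(T2) -> count=0 queue=[] holders={T1,T5,T6,T7}
Step 11: wait(T4) -> count=0 queue=[T4] holders={T1,T5,T6,T7}
Final holders: {T1,T5,T6,T7} -> T1 in holders

Answer: yes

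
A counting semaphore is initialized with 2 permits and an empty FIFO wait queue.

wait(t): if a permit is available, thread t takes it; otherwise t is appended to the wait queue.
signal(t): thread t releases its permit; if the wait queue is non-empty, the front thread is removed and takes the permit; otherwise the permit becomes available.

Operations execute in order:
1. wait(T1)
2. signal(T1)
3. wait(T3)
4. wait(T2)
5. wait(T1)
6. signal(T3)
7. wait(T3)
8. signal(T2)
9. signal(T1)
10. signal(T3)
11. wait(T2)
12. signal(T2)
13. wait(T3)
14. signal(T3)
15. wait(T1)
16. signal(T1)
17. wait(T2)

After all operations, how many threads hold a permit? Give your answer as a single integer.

Step 1: wait(T1) -> count=1 queue=[] holders={T1}
Step 2: signal(T1) -> count=2 queue=[] holders={none}
Step 3: wait(T3) -> count=1 queue=[] holders={T3}
Step 4: wait(T2) -> count=0 queue=[] holders={T2,T3}
Step 5: wait(T1) -> count=0 queue=[T1] holders={T2,T3}
Step 6: signal(T3) -> count=0 queue=[] holders={T1,T2}
Step 7: wait(T3) -> count=0 queue=[T3] holders={T1,T2}
Step 8: signal(T2) -> count=0 queue=[] holders={T1,T3}
Step 9: signal(T1) -> count=1 queue=[] holders={T3}
Step 10: signal(T3) -> count=2 queue=[] holders={none}
Step 11: wait(T2) -> count=1 queue=[] holders={T2}
Step 12: signal(T2) -> count=2 queue=[] holders={none}
Step 13: wait(T3) -> count=1 queue=[] holders={T3}
Step 14: signal(T3) -> count=2 queue=[] holders={none}
Step 15: wait(T1) -> count=1 queue=[] holders={T1}
Step 16: signal(T1) -> count=2 queue=[] holders={none}
Step 17: wait(T2) -> count=1 queue=[] holders={T2}
Final holders: {T2} -> 1 thread(s)

Answer: 1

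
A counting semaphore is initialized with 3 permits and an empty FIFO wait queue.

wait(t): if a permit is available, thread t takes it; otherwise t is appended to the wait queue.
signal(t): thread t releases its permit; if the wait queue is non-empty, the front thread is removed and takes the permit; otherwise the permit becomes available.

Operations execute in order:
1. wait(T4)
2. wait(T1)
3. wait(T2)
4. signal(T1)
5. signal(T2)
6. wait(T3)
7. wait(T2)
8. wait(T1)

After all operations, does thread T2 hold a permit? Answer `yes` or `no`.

Answer: yes

Derivation:
Step 1: wait(T4) -> count=2 queue=[] holders={T4}
Step 2: wait(T1) -> count=1 queue=[] holders={T1,T4}
Step 3: wait(T2) -> count=0 queue=[] holders={T1,T2,T4}
Step 4: signal(T1) -> count=1 queue=[] holders={T2,T4}
Step 5: signal(T2) -> count=2 queue=[] holders={T4}
Step 6: wait(T3) -> count=1 queue=[] holders={T3,T4}
Step 7: wait(T2) -> count=0 queue=[] holders={T2,T3,T4}
Step 8: wait(T1) -> count=0 queue=[T1] holders={T2,T3,T4}
Final holders: {T2,T3,T4} -> T2 in holders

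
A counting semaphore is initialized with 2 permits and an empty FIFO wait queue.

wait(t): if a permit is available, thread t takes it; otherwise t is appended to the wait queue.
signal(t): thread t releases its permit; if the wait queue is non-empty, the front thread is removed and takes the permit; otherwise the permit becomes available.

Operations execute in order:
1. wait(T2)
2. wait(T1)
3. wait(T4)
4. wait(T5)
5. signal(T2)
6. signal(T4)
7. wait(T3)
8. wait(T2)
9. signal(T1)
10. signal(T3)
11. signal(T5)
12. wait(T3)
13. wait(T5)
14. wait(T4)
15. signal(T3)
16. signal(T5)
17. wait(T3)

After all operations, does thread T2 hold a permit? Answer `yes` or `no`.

Answer: yes

Derivation:
Step 1: wait(T2) -> count=1 queue=[] holders={T2}
Step 2: wait(T1) -> count=0 queue=[] holders={T1,T2}
Step 3: wait(T4) -> count=0 queue=[T4] holders={T1,T2}
Step 4: wait(T5) -> count=0 queue=[T4,T5] holders={T1,T2}
Step 5: signal(T2) -> count=0 queue=[T5] holders={T1,T4}
Step 6: signal(T4) -> count=0 queue=[] holders={T1,T5}
Step 7: wait(T3) -> count=0 queue=[T3] holders={T1,T5}
Step 8: wait(T2) -> count=0 queue=[T3,T2] holders={T1,T5}
Step 9: signal(T1) -> count=0 queue=[T2] holders={T3,T5}
Step 10: signal(T3) -> count=0 queue=[] holders={T2,T5}
Step 11: signal(T5) -> count=1 queue=[] holders={T2}
Step 12: wait(T3) -> count=0 queue=[] holders={T2,T3}
Step 13: wait(T5) -> count=0 queue=[T5] holders={T2,T3}
Step 14: wait(T4) -> count=0 queue=[T5,T4] holders={T2,T3}
Step 15: signal(T3) -> count=0 queue=[T4] holders={T2,T5}
Step 16: signal(T5) -> count=0 queue=[] holders={T2,T4}
Step 17: wait(T3) -> count=0 queue=[T3] holders={T2,T4}
Final holders: {T2,T4} -> T2 in holders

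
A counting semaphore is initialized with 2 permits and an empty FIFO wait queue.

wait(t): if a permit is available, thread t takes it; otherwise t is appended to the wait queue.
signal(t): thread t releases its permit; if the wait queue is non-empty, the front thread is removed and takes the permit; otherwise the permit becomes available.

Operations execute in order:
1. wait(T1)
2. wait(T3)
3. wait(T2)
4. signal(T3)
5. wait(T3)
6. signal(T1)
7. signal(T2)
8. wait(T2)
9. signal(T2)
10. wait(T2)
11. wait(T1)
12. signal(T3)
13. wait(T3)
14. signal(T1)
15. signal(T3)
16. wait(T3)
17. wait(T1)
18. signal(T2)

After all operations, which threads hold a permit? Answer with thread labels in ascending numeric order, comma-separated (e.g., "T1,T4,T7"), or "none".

Step 1: wait(T1) -> count=1 queue=[] holders={T1}
Step 2: wait(T3) -> count=0 queue=[] holders={T1,T3}
Step 3: wait(T2) -> count=0 queue=[T2] holders={T1,T3}
Step 4: signal(T3) -> count=0 queue=[] holders={T1,T2}
Step 5: wait(T3) -> count=0 queue=[T3] holders={T1,T2}
Step 6: signal(T1) -> count=0 queue=[] holders={T2,T3}
Step 7: signal(T2) -> count=1 queue=[] holders={T3}
Step 8: wait(T2) -> count=0 queue=[] holders={T2,T3}
Step 9: signal(T2) -> count=1 queue=[] holders={T3}
Step 10: wait(T2) -> count=0 queue=[] holders={T2,T3}
Step 11: wait(T1) -> count=0 queue=[T1] holders={T2,T3}
Step 12: signal(T3) -> count=0 queue=[] holders={T1,T2}
Step 13: wait(T3) -> count=0 queue=[T3] holders={T1,T2}
Step 14: signal(T1) -> count=0 queue=[] holders={T2,T3}
Step 15: signal(T3) -> count=1 queue=[] holders={T2}
Step 16: wait(T3) -> count=0 queue=[] holders={T2,T3}
Step 17: wait(T1) -> count=0 queue=[T1] holders={T2,T3}
Step 18: signal(T2) -> count=0 queue=[] holders={T1,T3}
Final holders: T1,T3

Answer: T1,T3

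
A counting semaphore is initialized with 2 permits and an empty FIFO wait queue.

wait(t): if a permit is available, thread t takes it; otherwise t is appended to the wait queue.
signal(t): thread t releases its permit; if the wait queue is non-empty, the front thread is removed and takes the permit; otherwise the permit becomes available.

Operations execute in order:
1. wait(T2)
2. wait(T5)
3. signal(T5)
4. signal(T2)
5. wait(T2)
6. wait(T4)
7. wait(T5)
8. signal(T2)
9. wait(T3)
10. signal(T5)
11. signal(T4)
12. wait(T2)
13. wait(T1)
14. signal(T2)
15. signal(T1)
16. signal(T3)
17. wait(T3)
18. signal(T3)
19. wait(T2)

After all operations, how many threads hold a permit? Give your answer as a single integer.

Answer: 1

Derivation:
Step 1: wait(T2) -> count=1 queue=[] holders={T2}
Step 2: wait(T5) -> count=0 queue=[] holders={T2,T5}
Step 3: signal(T5) -> count=1 queue=[] holders={T2}
Step 4: signal(T2) -> count=2 queue=[] holders={none}
Step 5: wait(T2) -> count=1 queue=[] holders={T2}
Step 6: wait(T4) -> count=0 queue=[] holders={T2,T4}
Step 7: wait(T5) -> count=0 queue=[T5] holders={T2,T4}
Step 8: signal(T2) -> count=0 queue=[] holders={T4,T5}
Step 9: wait(T3) -> count=0 queue=[T3] holders={T4,T5}
Step 10: signal(T5) -> count=0 queue=[] holders={T3,T4}
Step 11: signal(T4) -> count=1 queue=[] holders={T3}
Step 12: wait(T2) -> count=0 queue=[] holders={T2,T3}
Step 13: wait(T1) -> count=0 queue=[T1] holders={T2,T3}
Step 14: signal(T2) -> count=0 queue=[] holders={T1,T3}
Step 15: signal(T1) -> count=1 queue=[] holders={T3}
Step 16: signal(T3) -> count=2 queue=[] holders={none}
Step 17: wait(T3) -> count=1 queue=[] holders={T3}
Step 18: signal(T3) -> count=2 queue=[] holders={none}
Step 19: wait(T2) -> count=1 queue=[] holders={T2}
Final holders: {T2} -> 1 thread(s)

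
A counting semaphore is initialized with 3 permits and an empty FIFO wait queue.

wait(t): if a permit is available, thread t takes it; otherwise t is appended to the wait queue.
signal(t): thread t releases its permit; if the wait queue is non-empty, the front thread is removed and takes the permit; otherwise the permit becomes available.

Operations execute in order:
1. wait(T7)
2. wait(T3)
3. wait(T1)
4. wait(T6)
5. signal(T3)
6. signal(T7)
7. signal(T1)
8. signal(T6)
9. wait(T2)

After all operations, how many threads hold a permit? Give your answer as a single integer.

Answer: 1

Derivation:
Step 1: wait(T7) -> count=2 queue=[] holders={T7}
Step 2: wait(T3) -> count=1 queue=[] holders={T3,T7}
Step 3: wait(T1) -> count=0 queue=[] holders={T1,T3,T7}
Step 4: wait(T6) -> count=0 queue=[T6] holders={T1,T3,T7}
Step 5: signal(T3) -> count=0 queue=[] holders={T1,T6,T7}
Step 6: signal(T7) -> count=1 queue=[] holders={T1,T6}
Step 7: signal(T1) -> count=2 queue=[] holders={T6}
Step 8: signal(T6) -> count=3 queue=[] holders={none}
Step 9: wait(T2) -> count=2 queue=[] holders={T2}
Final holders: {T2} -> 1 thread(s)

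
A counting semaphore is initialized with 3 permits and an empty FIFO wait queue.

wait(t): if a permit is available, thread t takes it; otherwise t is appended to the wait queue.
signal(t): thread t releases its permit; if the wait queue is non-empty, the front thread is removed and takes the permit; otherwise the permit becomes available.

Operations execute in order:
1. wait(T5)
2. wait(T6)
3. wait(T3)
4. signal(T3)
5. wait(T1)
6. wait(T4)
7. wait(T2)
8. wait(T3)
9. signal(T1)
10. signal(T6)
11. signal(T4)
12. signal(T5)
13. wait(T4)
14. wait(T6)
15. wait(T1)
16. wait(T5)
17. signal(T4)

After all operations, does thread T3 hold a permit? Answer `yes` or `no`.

Step 1: wait(T5) -> count=2 queue=[] holders={T5}
Step 2: wait(T6) -> count=1 queue=[] holders={T5,T6}
Step 3: wait(T3) -> count=0 queue=[] holders={T3,T5,T6}
Step 4: signal(T3) -> count=1 queue=[] holders={T5,T6}
Step 5: wait(T1) -> count=0 queue=[] holders={T1,T5,T6}
Step 6: wait(T4) -> count=0 queue=[T4] holders={T1,T5,T6}
Step 7: wait(T2) -> count=0 queue=[T4,T2] holders={T1,T5,T6}
Step 8: wait(T3) -> count=0 queue=[T4,T2,T3] holders={T1,T5,T6}
Step 9: signal(T1) -> count=0 queue=[T2,T3] holders={T4,T5,T6}
Step 10: signal(T6) -> count=0 queue=[T3] holders={T2,T4,T5}
Step 11: signal(T4) -> count=0 queue=[] holders={T2,T3,T5}
Step 12: signal(T5) -> count=1 queue=[] holders={T2,T3}
Step 13: wait(T4) -> count=0 queue=[] holders={T2,T3,T4}
Step 14: wait(T6) -> count=0 queue=[T6] holders={T2,T3,T4}
Step 15: wait(T1) -> count=0 queue=[T6,T1] holders={T2,T3,T4}
Step 16: wait(T5) -> count=0 queue=[T6,T1,T5] holders={T2,T3,T4}
Step 17: signal(T4) -> count=0 queue=[T1,T5] holders={T2,T3,T6}
Final holders: {T2,T3,T6} -> T3 in holders

Answer: yes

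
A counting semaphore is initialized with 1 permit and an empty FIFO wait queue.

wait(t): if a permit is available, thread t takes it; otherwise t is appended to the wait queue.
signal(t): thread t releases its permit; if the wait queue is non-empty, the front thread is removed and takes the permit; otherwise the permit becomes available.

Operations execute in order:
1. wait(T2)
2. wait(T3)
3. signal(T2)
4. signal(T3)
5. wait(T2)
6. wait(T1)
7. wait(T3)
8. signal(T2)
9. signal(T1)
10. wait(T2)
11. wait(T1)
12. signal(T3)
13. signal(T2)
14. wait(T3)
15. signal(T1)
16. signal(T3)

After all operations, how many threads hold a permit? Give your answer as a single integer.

Answer: 0

Derivation:
Step 1: wait(T2) -> count=0 queue=[] holders={T2}
Step 2: wait(T3) -> count=0 queue=[T3] holders={T2}
Step 3: signal(T2) -> count=0 queue=[] holders={T3}
Step 4: signal(T3) -> count=1 queue=[] holders={none}
Step 5: wait(T2) -> count=0 queue=[] holders={T2}
Step 6: wait(T1) -> count=0 queue=[T1] holders={T2}
Step 7: wait(T3) -> count=0 queue=[T1,T3] holders={T2}
Step 8: signal(T2) -> count=0 queue=[T3] holders={T1}
Step 9: signal(T1) -> count=0 queue=[] holders={T3}
Step 10: wait(T2) -> count=0 queue=[T2] holders={T3}
Step 11: wait(T1) -> count=0 queue=[T2,T1] holders={T3}
Step 12: signal(T3) -> count=0 queue=[T1] holders={T2}
Step 13: signal(T2) -> count=0 queue=[] holders={T1}
Step 14: wait(T3) -> count=0 queue=[T3] holders={T1}
Step 15: signal(T1) -> count=0 queue=[] holders={T3}
Step 16: signal(T3) -> count=1 queue=[] holders={none}
Final holders: {none} -> 0 thread(s)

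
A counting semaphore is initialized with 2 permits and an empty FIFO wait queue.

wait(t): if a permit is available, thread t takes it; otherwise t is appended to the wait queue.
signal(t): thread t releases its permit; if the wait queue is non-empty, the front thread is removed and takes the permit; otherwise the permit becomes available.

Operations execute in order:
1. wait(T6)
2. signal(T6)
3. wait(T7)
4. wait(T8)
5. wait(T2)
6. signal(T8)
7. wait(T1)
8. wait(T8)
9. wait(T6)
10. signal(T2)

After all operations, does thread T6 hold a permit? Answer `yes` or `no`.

Step 1: wait(T6) -> count=1 queue=[] holders={T6}
Step 2: signal(T6) -> count=2 queue=[] holders={none}
Step 3: wait(T7) -> count=1 queue=[] holders={T7}
Step 4: wait(T8) -> count=0 queue=[] holders={T7,T8}
Step 5: wait(T2) -> count=0 queue=[T2] holders={T7,T8}
Step 6: signal(T8) -> count=0 queue=[] holders={T2,T7}
Step 7: wait(T1) -> count=0 queue=[T1] holders={T2,T7}
Step 8: wait(T8) -> count=0 queue=[T1,T8] holders={T2,T7}
Step 9: wait(T6) -> count=0 queue=[T1,T8,T6] holders={T2,T7}
Step 10: signal(T2) -> count=0 queue=[T8,T6] holders={T1,T7}
Final holders: {T1,T7} -> T6 not in holders

Answer: no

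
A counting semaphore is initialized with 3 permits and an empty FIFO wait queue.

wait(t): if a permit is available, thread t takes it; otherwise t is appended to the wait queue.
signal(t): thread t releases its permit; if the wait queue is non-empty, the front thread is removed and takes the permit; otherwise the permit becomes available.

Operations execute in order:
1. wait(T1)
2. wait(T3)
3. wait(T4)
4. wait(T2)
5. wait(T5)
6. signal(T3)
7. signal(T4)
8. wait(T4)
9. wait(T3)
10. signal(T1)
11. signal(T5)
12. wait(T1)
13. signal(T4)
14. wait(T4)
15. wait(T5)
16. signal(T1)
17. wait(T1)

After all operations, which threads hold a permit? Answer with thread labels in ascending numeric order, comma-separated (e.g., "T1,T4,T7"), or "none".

Step 1: wait(T1) -> count=2 queue=[] holders={T1}
Step 2: wait(T3) -> count=1 queue=[] holders={T1,T3}
Step 3: wait(T4) -> count=0 queue=[] holders={T1,T3,T4}
Step 4: wait(T2) -> count=0 queue=[T2] holders={T1,T3,T4}
Step 5: wait(T5) -> count=0 queue=[T2,T5] holders={T1,T3,T4}
Step 6: signal(T3) -> count=0 queue=[T5] holders={T1,T2,T4}
Step 7: signal(T4) -> count=0 queue=[] holders={T1,T2,T5}
Step 8: wait(T4) -> count=0 queue=[T4] holders={T1,T2,T5}
Step 9: wait(T3) -> count=0 queue=[T4,T3] holders={T1,T2,T5}
Step 10: signal(T1) -> count=0 queue=[T3] holders={T2,T4,T5}
Step 11: signal(T5) -> count=0 queue=[] holders={T2,T3,T4}
Step 12: wait(T1) -> count=0 queue=[T1] holders={T2,T3,T4}
Step 13: signal(T4) -> count=0 queue=[] holders={T1,T2,T3}
Step 14: wait(T4) -> count=0 queue=[T4] holders={T1,T2,T3}
Step 15: wait(T5) -> count=0 queue=[T4,T5] holders={T1,T2,T3}
Step 16: signal(T1) -> count=0 queue=[T5] holders={T2,T3,T4}
Step 17: wait(T1) -> count=0 queue=[T5,T1] holders={T2,T3,T4}
Final holders: T2,T3,T4

Answer: T2,T3,T4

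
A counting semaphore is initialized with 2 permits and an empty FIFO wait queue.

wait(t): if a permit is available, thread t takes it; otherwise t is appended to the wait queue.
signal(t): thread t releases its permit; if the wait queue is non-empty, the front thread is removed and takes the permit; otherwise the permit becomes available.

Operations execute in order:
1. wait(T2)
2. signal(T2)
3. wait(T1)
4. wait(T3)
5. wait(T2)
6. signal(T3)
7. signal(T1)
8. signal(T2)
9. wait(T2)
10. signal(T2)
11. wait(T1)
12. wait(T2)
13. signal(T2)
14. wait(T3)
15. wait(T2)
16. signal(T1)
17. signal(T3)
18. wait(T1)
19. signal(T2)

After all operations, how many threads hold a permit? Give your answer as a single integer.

Step 1: wait(T2) -> count=1 queue=[] holders={T2}
Step 2: signal(T2) -> count=2 queue=[] holders={none}
Step 3: wait(T1) -> count=1 queue=[] holders={T1}
Step 4: wait(T3) -> count=0 queue=[] holders={T1,T3}
Step 5: wait(T2) -> count=0 queue=[T2] holders={T1,T3}
Step 6: signal(T3) -> count=0 queue=[] holders={T1,T2}
Step 7: signal(T1) -> count=1 queue=[] holders={T2}
Step 8: signal(T2) -> count=2 queue=[] holders={none}
Step 9: wait(T2) -> count=1 queue=[] holders={T2}
Step 10: signal(T2) -> count=2 queue=[] holders={none}
Step 11: wait(T1) -> count=1 queue=[] holders={T1}
Step 12: wait(T2) -> count=0 queue=[] holders={T1,T2}
Step 13: signal(T2) -> count=1 queue=[] holders={T1}
Step 14: wait(T3) -> count=0 queue=[] holders={T1,T3}
Step 15: wait(T2) -> count=0 queue=[T2] holders={T1,T3}
Step 16: signal(T1) -> count=0 queue=[] holders={T2,T3}
Step 17: signal(T3) -> count=1 queue=[] holders={T2}
Step 18: wait(T1) -> count=0 queue=[] holders={T1,T2}
Step 19: signal(T2) -> count=1 queue=[] holders={T1}
Final holders: {T1} -> 1 thread(s)

Answer: 1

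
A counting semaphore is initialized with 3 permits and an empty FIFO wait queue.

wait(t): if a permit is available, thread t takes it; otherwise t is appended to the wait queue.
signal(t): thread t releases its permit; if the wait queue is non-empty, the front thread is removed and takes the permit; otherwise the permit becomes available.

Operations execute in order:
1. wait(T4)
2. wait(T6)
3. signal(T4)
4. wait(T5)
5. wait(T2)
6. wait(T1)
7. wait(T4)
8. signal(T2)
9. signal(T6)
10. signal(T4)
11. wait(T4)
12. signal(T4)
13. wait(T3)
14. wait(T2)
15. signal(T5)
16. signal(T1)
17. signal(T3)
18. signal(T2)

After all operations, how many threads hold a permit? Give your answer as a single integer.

Step 1: wait(T4) -> count=2 queue=[] holders={T4}
Step 2: wait(T6) -> count=1 queue=[] holders={T4,T6}
Step 3: signal(T4) -> count=2 queue=[] holders={T6}
Step 4: wait(T5) -> count=1 queue=[] holders={T5,T6}
Step 5: wait(T2) -> count=0 queue=[] holders={T2,T5,T6}
Step 6: wait(T1) -> count=0 queue=[T1] holders={T2,T5,T6}
Step 7: wait(T4) -> count=0 queue=[T1,T4] holders={T2,T5,T6}
Step 8: signal(T2) -> count=0 queue=[T4] holders={T1,T5,T6}
Step 9: signal(T6) -> count=0 queue=[] holders={T1,T4,T5}
Step 10: signal(T4) -> count=1 queue=[] holders={T1,T5}
Step 11: wait(T4) -> count=0 queue=[] holders={T1,T4,T5}
Step 12: signal(T4) -> count=1 queue=[] holders={T1,T5}
Step 13: wait(T3) -> count=0 queue=[] holders={T1,T3,T5}
Step 14: wait(T2) -> count=0 queue=[T2] holders={T1,T3,T5}
Step 15: signal(T5) -> count=0 queue=[] holders={T1,T2,T3}
Step 16: signal(T1) -> count=1 queue=[] holders={T2,T3}
Step 17: signal(T3) -> count=2 queue=[] holders={T2}
Step 18: signal(T2) -> count=3 queue=[] holders={none}
Final holders: {none} -> 0 thread(s)

Answer: 0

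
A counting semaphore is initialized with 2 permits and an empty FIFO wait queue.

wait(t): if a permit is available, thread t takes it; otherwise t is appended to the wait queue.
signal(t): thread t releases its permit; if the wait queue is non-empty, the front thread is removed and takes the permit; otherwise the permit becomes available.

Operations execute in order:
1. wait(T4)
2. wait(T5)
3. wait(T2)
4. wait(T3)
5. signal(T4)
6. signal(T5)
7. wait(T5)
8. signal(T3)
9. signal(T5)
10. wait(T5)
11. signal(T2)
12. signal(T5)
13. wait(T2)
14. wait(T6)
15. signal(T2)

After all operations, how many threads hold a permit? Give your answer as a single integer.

Step 1: wait(T4) -> count=1 queue=[] holders={T4}
Step 2: wait(T5) -> count=0 queue=[] holders={T4,T5}
Step 3: wait(T2) -> count=0 queue=[T2] holders={T4,T5}
Step 4: wait(T3) -> count=0 queue=[T2,T3] holders={T4,T5}
Step 5: signal(T4) -> count=0 queue=[T3] holders={T2,T5}
Step 6: signal(T5) -> count=0 queue=[] holders={T2,T3}
Step 7: wait(T5) -> count=0 queue=[T5] holders={T2,T3}
Step 8: signal(T3) -> count=0 queue=[] holders={T2,T5}
Step 9: signal(T5) -> count=1 queue=[] holders={T2}
Step 10: wait(T5) -> count=0 queue=[] holders={T2,T5}
Step 11: signal(T2) -> count=1 queue=[] holders={T5}
Step 12: signal(T5) -> count=2 queue=[] holders={none}
Step 13: wait(T2) -> count=1 queue=[] holders={T2}
Step 14: wait(T6) -> count=0 queue=[] holders={T2,T6}
Step 15: signal(T2) -> count=1 queue=[] holders={T6}
Final holders: {T6} -> 1 thread(s)

Answer: 1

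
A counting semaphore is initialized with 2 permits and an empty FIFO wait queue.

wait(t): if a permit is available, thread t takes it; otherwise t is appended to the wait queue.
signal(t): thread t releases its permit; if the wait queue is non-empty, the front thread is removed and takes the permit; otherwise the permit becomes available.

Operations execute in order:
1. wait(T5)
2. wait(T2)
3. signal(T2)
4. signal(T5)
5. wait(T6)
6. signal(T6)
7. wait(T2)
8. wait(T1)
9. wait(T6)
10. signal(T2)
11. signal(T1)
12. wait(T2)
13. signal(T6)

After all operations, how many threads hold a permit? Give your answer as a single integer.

Answer: 1

Derivation:
Step 1: wait(T5) -> count=1 queue=[] holders={T5}
Step 2: wait(T2) -> count=0 queue=[] holders={T2,T5}
Step 3: signal(T2) -> count=1 queue=[] holders={T5}
Step 4: signal(T5) -> count=2 queue=[] holders={none}
Step 5: wait(T6) -> count=1 queue=[] holders={T6}
Step 6: signal(T6) -> count=2 queue=[] holders={none}
Step 7: wait(T2) -> count=1 queue=[] holders={T2}
Step 8: wait(T1) -> count=0 queue=[] holders={T1,T2}
Step 9: wait(T6) -> count=0 queue=[T6] holders={T1,T2}
Step 10: signal(T2) -> count=0 queue=[] holders={T1,T6}
Step 11: signal(T1) -> count=1 queue=[] holders={T6}
Step 12: wait(T2) -> count=0 queue=[] holders={T2,T6}
Step 13: signal(T6) -> count=1 queue=[] holders={T2}
Final holders: {T2} -> 1 thread(s)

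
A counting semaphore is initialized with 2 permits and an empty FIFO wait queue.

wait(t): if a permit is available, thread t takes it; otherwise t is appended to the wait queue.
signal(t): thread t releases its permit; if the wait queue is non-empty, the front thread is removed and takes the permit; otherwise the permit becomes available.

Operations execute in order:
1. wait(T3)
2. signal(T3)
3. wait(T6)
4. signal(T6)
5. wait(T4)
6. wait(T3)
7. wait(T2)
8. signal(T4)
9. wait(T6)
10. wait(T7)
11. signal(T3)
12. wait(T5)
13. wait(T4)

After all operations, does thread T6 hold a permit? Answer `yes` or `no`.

Answer: yes

Derivation:
Step 1: wait(T3) -> count=1 queue=[] holders={T3}
Step 2: signal(T3) -> count=2 queue=[] holders={none}
Step 3: wait(T6) -> count=1 queue=[] holders={T6}
Step 4: signal(T6) -> count=2 queue=[] holders={none}
Step 5: wait(T4) -> count=1 queue=[] holders={T4}
Step 6: wait(T3) -> count=0 queue=[] holders={T3,T4}
Step 7: wait(T2) -> count=0 queue=[T2] holders={T3,T4}
Step 8: signal(T4) -> count=0 queue=[] holders={T2,T3}
Step 9: wait(T6) -> count=0 queue=[T6] holders={T2,T3}
Step 10: wait(T7) -> count=0 queue=[T6,T7] holders={T2,T3}
Step 11: signal(T3) -> count=0 queue=[T7] holders={T2,T6}
Step 12: wait(T5) -> count=0 queue=[T7,T5] holders={T2,T6}
Step 13: wait(T4) -> count=0 queue=[T7,T5,T4] holders={T2,T6}
Final holders: {T2,T6} -> T6 in holders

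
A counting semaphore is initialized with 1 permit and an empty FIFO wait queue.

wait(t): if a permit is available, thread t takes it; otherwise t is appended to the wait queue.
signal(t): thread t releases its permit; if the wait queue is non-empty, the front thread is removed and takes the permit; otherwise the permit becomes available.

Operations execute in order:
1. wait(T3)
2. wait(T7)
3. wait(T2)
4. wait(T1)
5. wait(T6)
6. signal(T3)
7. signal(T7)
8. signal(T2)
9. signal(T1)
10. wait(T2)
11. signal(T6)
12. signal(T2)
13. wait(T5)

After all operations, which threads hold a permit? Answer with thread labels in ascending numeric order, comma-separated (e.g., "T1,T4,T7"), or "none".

Step 1: wait(T3) -> count=0 queue=[] holders={T3}
Step 2: wait(T7) -> count=0 queue=[T7] holders={T3}
Step 3: wait(T2) -> count=0 queue=[T7,T2] holders={T3}
Step 4: wait(T1) -> count=0 queue=[T7,T2,T1] holders={T3}
Step 5: wait(T6) -> count=0 queue=[T7,T2,T1,T6] holders={T3}
Step 6: signal(T3) -> count=0 queue=[T2,T1,T6] holders={T7}
Step 7: signal(T7) -> count=0 queue=[T1,T6] holders={T2}
Step 8: signal(T2) -> count=0 queue=[T6] holders={T1}
Step 9: signal(T1) -> count=0 queue=[] holders={T6}
Step 10: wait(T2) -> count=0 queue=[T2] holders={T6}
Step 11: signal(T6) -> count=0 queue=[] holders={T2}
Step 12: signal(T2) -> count=1 queue=[] holders={none}
Step 13: wait(T5) -> count=0 queue=[] holders={T5}
Final holders: T5

Answer: T5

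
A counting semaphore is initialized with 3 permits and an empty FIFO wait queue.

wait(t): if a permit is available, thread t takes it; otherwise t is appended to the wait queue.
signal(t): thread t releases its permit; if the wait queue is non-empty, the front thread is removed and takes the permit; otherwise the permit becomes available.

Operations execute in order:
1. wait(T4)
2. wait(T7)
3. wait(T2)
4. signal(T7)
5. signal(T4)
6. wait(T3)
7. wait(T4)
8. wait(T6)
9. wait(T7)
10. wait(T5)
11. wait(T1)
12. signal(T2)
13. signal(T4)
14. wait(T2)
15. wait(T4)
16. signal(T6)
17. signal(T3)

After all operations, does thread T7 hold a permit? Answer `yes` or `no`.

Step 1: wait(T4) -> count=2 queue=[] holders={T4}
Step 2: wait(T7) -> count=1 queue=[] holders={T4,T7}
Step 3: wait(T2) -> count=0 queue=[] holders={T2,T4,T7}
Step 4: signal(T7) -> count=1 queue=[] holders={T2,T4}
Step 5: signal(T4) -> count=2 queue=[] holders={T2}
Step 6: wait(T3) -> count=1 queue=[] holders={T2,T3}
Step 7: wait(T4) -> count=0 queue=[] holders={T2,T3,T4}
Step 8: wait(T6) -> count=0 queue=[T6] holders={T2,T3,T4}
Step 9: wait(T7) -> count=0 queue=[T6,T7] holders={T2,T3,T4}
Step 10: wait(T5) -> count=0 queue=[T6,T7,T5] holders={T2,T3,T4}
Step 11: wait(T1) -> count=0 queue=[T6,T7,T5,T1] holders={T2,T3,T4}
Step 12: signal(T2) -> count=0 queue=[T7,T5,T1] holders={T3,T4,T6}
Step 13: signal(T4) -> count=0 queue=[T5,T1] holders={T3,T6,T7}
Step 14: wait(T2) -> count=0 queue=[T5,T1,T2] holders={T3,T6,T7}
Step 15: wait(T4) -> count=0 queue=[T5,T1,T2,T4] holders={T3,T6,T7}
Step 16: signal(T6) -> count=0 queue=[T1,T2,T4] holders={T3,T5,T7}
Step 17: signal(T3) -> count=0 queue=[T2,T4] holders={T1,T5,T7}
Final holders: {T1,T5,T7} -> T7 in holders

Answer: yes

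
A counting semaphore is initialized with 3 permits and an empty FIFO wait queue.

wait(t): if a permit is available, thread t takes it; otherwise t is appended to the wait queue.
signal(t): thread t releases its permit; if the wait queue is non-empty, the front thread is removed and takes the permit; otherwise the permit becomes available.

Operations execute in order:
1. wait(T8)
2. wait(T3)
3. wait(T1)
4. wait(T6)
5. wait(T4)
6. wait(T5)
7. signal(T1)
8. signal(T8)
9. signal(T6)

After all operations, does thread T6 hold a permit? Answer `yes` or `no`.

Answer: no

Derivation:
Step 1: wait(T8) -> count=2 queue=[] holders={T8}
Step 2: wait(T3) -> count=1 queue=[] holders={T3,T8}
Step 3: wait(T1) -> count=0 queue=[] holders={T1,T3,T8}
Step 4: wait(T6) -> count=0 queue=[T6] holders={T1,T3,T8}
Step 5: wait(T4) -> count=0 queue=[T6,T4] holders={T1,T3,T8}
Step 6: wait(T5) -> count=0 queue=[T6,T4,T5] holders={T1,T3,T8}
Step 7: signal(T1) -> count=0 queue=[T4,T5] holders={T3,T6,T8}
Step 8: signal(T8) -> count=0 queue=[T5] holders={T3,T4,T6}
Step 9: signal(T6) -> count=0 queue=[] holders={T3,T4,T5}
Final holders: {T3,T4,T5} -> T6 not in holders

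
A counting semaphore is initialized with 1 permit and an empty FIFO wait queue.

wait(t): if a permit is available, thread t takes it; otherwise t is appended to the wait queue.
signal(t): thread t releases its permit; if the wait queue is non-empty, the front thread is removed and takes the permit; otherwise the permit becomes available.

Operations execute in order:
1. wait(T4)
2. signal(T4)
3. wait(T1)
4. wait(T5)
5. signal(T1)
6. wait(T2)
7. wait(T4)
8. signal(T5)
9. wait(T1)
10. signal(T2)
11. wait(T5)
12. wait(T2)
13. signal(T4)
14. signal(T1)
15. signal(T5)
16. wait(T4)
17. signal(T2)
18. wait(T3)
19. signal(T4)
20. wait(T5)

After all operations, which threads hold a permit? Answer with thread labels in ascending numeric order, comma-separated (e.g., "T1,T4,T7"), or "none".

Answer: T3

Derivation:
Step 1: wait(T4) -> count=0 queue=[] holders={T4}
Step 2: signal(T4) -> count=1 queue=[] holders={none}
Step 3: wait(T1) -> count=0 queue=[] holders={T1}
Step 4: wait(T5) -> count=0 queue=[T5] holders={T1}
Step 5: signal(T1) -> count=0 queue=[] holders={T5}
Step 6: wait(T2) -> count=0 queue=[T2] holders={T5}
Step 7: wait(T4) -> count=0 queue=[T2,T4] holders={T5}
Step 8: signal(T5) -> count=0 queue=[T4] holders={T2}
Step 9: wait(T1) -> count=0 queue=[T4,T1] holders={T2}
Step 10: signal(T2) -> count=0 queue=[T1] holders={T4}
Step 11: wait(T5) -> count=0 queue=[T1,T5] holders={T4}
Step 12: wait(T2) -> count=0 queue=[T1,T5,T2] holders={T4}
Step 13: signal(T4) -> count=0 queue=[T5,T2] holders={T1}
Step 14: signal(T1) -> count=0 queue=[T2] holders={T5}
Step 15: signal(T5) -> count=0 queue=[] holders={T2}
Step 16: wait(T4) -> count=0 queue=[T4] holders={T2}
Step 17: signal(T2) -> count=0 queue=[] holders={T4}
Step 18: wait(T3) -> count=0 queue=[T3] holders={T4}
Step 19: signal(T4) -> count=0 queue=[] holders={T3}
Step 20: wait(T5) -> count=0 queue=[T5] holders={T3}
Final holders: T3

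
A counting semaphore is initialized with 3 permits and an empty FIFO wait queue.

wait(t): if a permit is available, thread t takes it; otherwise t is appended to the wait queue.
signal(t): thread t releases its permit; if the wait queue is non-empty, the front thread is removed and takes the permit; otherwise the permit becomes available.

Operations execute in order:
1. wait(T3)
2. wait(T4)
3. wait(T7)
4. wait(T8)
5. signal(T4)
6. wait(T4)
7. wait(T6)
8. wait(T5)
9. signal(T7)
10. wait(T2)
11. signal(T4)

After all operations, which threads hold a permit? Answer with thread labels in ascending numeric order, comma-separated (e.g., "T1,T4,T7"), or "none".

Answer: T3,T6,T8

Derivation:
Step 1: wait(T3) -> count=2 queue=[] holders={T3}
Step 2: wait(T4) -> count=1 queue=[] holders={T3,T4}
Step 3: wait(T7) -> count=0 queue=[] holders={T3,T4,T7}
Step 4: wait(T8) -> count=0 queue=[T8] holders={T3,T4,T7}
Step 5: signal(T4) -> count=0 queue=[] holders={T3,T7,T8}
Step 6: wait(T4) -> count=0 queue=[T4] holders={T3,T7,T8}
Step 7: wait(T6) -> count=0 queue=[T4,T6] holders={T3,T7,T8}
Step 8: wait(T5) -> count=0 queue=[T4,T6,T5] holders={T3,T7,T8}
Step 9: signal(T7) -> count=0 queue=[T6,T5] holders={T3,T4,T8}
Step 10: wait(T2) -> count=0 queue=[T6,T5,T2] holders={T3,T4,T8}
Step 11: signal(T4) -> count=0 queue=[T5,T2] holders={T3,T6,T8}
Final holders: T3,T6,T8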